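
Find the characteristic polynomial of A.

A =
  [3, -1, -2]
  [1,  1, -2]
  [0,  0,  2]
x^3 - 6*x^2 + 12*x - 8

Expanding det(x·I − A) (e.g. by cofactor expansion or by noting that A is similar to its Jordan form J, which has the same characteristic polynomial as A) gives
  χ_A(x) = x^3 - 6*x^2 + 12*x - 8
which factors as (x - 2)^3. The eigenvalues (with algebraic multiplicities) are λ = 2 with multiplicity 3.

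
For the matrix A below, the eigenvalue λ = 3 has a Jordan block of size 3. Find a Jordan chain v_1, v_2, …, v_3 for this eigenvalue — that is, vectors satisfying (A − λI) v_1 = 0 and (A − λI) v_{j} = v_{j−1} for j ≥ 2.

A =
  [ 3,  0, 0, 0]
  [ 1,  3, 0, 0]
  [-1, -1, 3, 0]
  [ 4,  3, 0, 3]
A Jordan chain for λ = 3 of length 3:
v_1 = (0, 0, -1, 3)ᵀ
v_2 = (0, 1, -1, 4)ᵀ
v_3 = (1, 0, 0, 0)ᵀ

Let N = A − (3)·I. We want v_3 with N^3 v_3 = 0 but N^2 v_3 ≠ 0; then v_{j-1} := N · v_j for j = 3, …, 2.

Pick v_3 = (1, 0, 0, 0)ᵀ.
Then v_2 = N · v_3 = (0, 1, -1, 4)ᵀ.
Then v_1 = N · v_2 = (0, 0, -1, 3)ᵀ.

Sanity check: (A − (3)·I) v_1 = (0, 0, 0, 0)ᵀ = 0. ✓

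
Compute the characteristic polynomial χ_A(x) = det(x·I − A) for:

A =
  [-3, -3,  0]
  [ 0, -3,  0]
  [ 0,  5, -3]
x^3 + 9*x^2 + 27*x + 27

Expanding det(x·I − A) (e.g. by cofactor expansion or by noting that A is similar to its Jordan form J, which has the same characteristic polynomial as A) gives
  χ_A(x) = x^3 + 9*x^2 + 27*x + 27
which factors as (x + 3)^3. The eigenvalues (with algebraic multiplicities) are λ = -3 with multiplicity 3.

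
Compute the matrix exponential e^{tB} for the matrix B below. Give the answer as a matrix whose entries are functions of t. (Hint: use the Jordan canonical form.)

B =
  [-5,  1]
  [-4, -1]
e^{tB} =
  [-2*t*exp(-3*t) + exp(-3*t), t*exp(-3*t)]
  [-4*t*exp(-3*t), 2*t*exp(-3*t) + exp(-3*t)]

Strategy: write B = P · J · P⁻¹ where J is a Jordan canonical form, so e^{tB} = P · e^{tJ} · P⁻¹, and e^{tJ} can be computed block-by-block.

B has Jordan form
J =
  [-3,  1]
  [ 0, -3]
(up to reordering of blocks).

Per-block formulas:
  For a 2×2 Jordan block J_2(-3): exp(t · J_2(-3)) = e^(-3t)·(I + t·N), where N is the 2×2 nilpotent shift.

After assembling e^{tJ} and conjugating by P, we get:

e^{tB} =
  [-2*t*exp(-3*t) + exp(-3*t), t*exp(-3*t)]
  [-4*t*exp(-3*t), 2*t*exp(-3*t) + exp(-3*t)]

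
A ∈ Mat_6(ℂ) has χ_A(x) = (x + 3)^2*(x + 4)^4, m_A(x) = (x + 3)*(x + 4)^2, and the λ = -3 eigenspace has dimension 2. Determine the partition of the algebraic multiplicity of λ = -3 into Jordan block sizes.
Block sizes for λ = -3: [1, 1]

Step 1 — from the characteristic polynomial, algebraic multiplicity of λ = -3 is 2. From dim ker(A − (-3)·I) = 2, there are exactly 2 Jordan blocks for λ = -3.
Step 2 — from the minimal polynomial, the factor (x + 3) tells us the largest block for λ = -3 has size 1.
Step 3 — with total size 2, 2 blocks, and largest block 1, the block sizes (in nonincreasing order) are [1, 1].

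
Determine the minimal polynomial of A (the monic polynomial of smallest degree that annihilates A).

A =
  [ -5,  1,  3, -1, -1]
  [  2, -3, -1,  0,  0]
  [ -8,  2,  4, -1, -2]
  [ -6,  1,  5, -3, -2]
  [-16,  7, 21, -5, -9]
x^5 + 16*x^4 + 97*x^3 + 278*x^2 + 380*x + 200

The characteristic polynomial is χ_A(x) = (x + 2)^3*(x + 5)^2, so the eigenvalues are known. The minimal polynomial is
  m_A(x) = Π_λ (x − λ)^{k_λ}
where k_λ is the size of the *largest* Jordan block for λ (equivalently, the smallest k with (A − λI)^k v = 0 for every generalised eigenvector v of λ).

  λ = -5: largest Jordan block has size 2, contributing (x + 5)^2
  λ = -2: largest Jordan block has size 3, contributing (x + 2)^3

So m_A(x) = (x + 2)^3*(x + 5)^2 = x^5 + 16*x^4 + 97*x^3 + 278*x^2 + 380*x + 200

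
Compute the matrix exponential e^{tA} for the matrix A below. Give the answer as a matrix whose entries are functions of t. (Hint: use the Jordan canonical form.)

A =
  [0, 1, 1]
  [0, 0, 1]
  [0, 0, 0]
e^{tA} =
  [1, t, t^2/2 + t]
  [0, 1, t]
  [0, 0, 1]

Strategy: write A = P · J · P⁻¹ where J is a Jordan canonical form, so e^{tA} = P · e^{tJ} · P⁻¹, and e^{tJ} can be computed block-by-block.

A has Jordan form
J =
  [0, 1, 0]
  [0, 0, 1]
  [0, 0, 0]
(up to reordering of blocks).

Per-block formulas:
  For a 3×3 Jordan block J_3(0): exp(t · J_3(0)) = e^(0t)·(I + t·N + (t^2/2)·N^2), where N is the 3×3 nilpotent shift.

After assembling e^{tJ} and conjugating by P, we get:

e^{tA} =
  [1, t, t^2/2 + t]
  [0, 1, t]
  [0, 0, 1]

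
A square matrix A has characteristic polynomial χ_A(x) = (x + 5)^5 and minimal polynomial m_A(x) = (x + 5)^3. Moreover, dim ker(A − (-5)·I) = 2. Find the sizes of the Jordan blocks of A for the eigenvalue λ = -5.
Block sizes for λ = -5: [3, 2]

Step 1 — from the characteristic polynomial, algebraic multiplicity of λ = -5 is 5. From dim ker(A − (-5)·I) = 2, there are exactly 2 Jordan blocks for λ = -5.
Step 2 — from the minimal polynomial, the factor (x + 5)^3 tells us the largest block for λ = -5 has size 3.
Step 3 — with total size 5, 2 blocks, and largest block 3, the block sizes (in nonincreasing order) are [3, 2].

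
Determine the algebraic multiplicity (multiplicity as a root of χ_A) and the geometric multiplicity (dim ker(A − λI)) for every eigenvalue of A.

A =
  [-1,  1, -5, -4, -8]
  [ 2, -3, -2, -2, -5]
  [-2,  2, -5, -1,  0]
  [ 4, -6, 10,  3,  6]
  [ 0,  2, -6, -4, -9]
λ = -3: alg = 5, geom = 2

Step 1 — factor the characteristic polynomial to read off the algebraic multiplicities:
  χ_A(x) = (x + 3)^5

Step 2 — compute geometric multiplicities via the rank-nullity identity g(λ) = n − rank(A − λI):
  rank(A − (-3)·I) = 3, so dim ker(A − (-3)·I) = n − 3 = 2

Summary:
  λ = -3: algebraic multiplicity = 5, geometric multiplicity = 2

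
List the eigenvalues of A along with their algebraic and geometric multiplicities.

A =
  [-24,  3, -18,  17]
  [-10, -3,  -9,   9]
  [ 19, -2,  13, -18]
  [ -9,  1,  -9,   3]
λ = -5: alg = 3, geom = 1; λ = 4: alg = 1, geom = 1

Step 1 — factor the characteristic polynomial to read off the algebraic multiplicities:
  χ_A(x) = (x - 4)*(x + 5)^3

Step 2 — compute geometric multiplicities via the rank-nullity identity g(λ) = n − rank(A − λI):
  rank(A − (-5)·I) = 3, so dim ker(A − (-5)·I) = n − 3 = 1
  rank(A − (4)·I) = 3, so dim ker(A − (4)·I) = n − 3 = 1

Summary:
  λ = -5: algebraic multiplicity = 3, geometric multiplicity = 1
  λ = 4: algebraic multiplicity = 1, geometric multiplicity = 1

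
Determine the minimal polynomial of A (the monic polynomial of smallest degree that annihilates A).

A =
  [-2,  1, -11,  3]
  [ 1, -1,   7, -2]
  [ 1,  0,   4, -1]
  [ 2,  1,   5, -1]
x^2

The characteristic polynomial is χ_A(x) = x^4, so the eigenvalues are known. The minimal polynomial is
  m_A(x) = Π_λ (x − λ)^{k_λ}
where k_λ is the size of the *largest* Jordan block for λ (equivalently, the smallest k with (A − λI)^k v = 0 for every generalised eigenvector v of λ).

  λ = 0: largest Jordan block has size 2, contributing (x − 0)^2

So m_A(x) = x^2 = x^2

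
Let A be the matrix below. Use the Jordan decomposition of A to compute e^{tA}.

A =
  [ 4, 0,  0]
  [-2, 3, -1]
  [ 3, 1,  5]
e^{tA} =
  [exp(4*t), 0, 0]
  [-t^2*exp(4*t)/2 - 2*t*exp(4*t), -t*exp(4*t) + exp(4*t), -t*exp(4*t)]
  [t^2*exp(4*t)/2 + 3*t*exp(4*t), t*exp(4*t), t*exp(4*t) + exp(4*t)]

Strategy: write A = P · J · P⁻¹ where J is a Jordan canonical form, so e^{tA} = P · e^{tJ} · P⁻¹, and e^{tJ} can be computed block-by-block.

A has Jordan form
J =
  [4, 1, 0]
  [0, 4, 1]
  [0, 0, 4]
(up to reordering of blocks).

Per-block formulas:
  For a 3×3 Jordan block J_3(4): exp(t · J_3(4)) = e^(4t)·(I + t·N + (t^2/2)·N^2), where N is the 3×3 nilpotent shift.

After assembling e^{tJ} and conjugating by P, we get:

e^{tA} =
  [exp(4*t), 0, 0]
  [-t^2*exp(4*t)/2 - 2*t*exp(4*t), -t*exp(4*t) + exp(4*t), -t*exp(4*t)]
  [t^2*exp(4*t)/2 + 3*t*exp(4*t), t*exp(4*t), t*exp(4*t) + exp(4*t)]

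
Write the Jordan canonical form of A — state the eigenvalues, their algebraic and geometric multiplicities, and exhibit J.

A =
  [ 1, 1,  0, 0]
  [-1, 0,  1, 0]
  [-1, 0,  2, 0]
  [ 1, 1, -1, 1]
J_3(1) ⊕ J_1(1)

The characteristic polynomial is
  det(x·I − A) = x^4 - 4*x^3 + 6*x^2 - 4*x + 1 = (x - 1)^4

Eigenvalues and multiplicities (the geometric multiplicity of λ is n − rank(A − λI), which equals the number of Jordan blocks for λ):
  λ = 1: algebraic multiplicity = 4, geometric multiplicity = 2

Determining the block sizes for each eigenvalue:
  λ = 1: with am = 4 and gm = 2, the partition is not yet determined (e.g. several partitions of 4 into 2 parts exist). Let N = A − (1)·I. Computing rank(N^1) = 2, rank(N^2) = 1, rank(N^3) = 0; the number of blocks of size ≥ j is rank(N^{j−1}) − rank(N^j), giving [2, 1, 1]. So we have 1 block(s) of size 3, 1 block(s) of size 1 → block sizes [3, 1]

Assembling the blocks gives a Jordan form
J =
  [1, 1, 0, 0]
  [0, 1, 1, 0]
  [0, 0, 1, 0]
  [0, 0, 0, 1]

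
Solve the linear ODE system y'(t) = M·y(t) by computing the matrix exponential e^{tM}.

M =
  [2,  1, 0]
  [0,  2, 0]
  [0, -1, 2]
e^{tM} =
  [exp(2*t), t*exp(2*t), 0]
  [0, exp(2*t), 0]
  [0, -t*exp(2*t), exp(2*t)]

Strategy: write M = P · J · P⁻¹ where J is a Jordan canonical form, so e^{tM} = P · e^{tJ} · P⁻¹, and e^{tJ} can be computed block-by-block.

M has Jordan form
J =
  [2, 1, 0]
  [0, 2, 0]
  [0, 0, 2]
(up to reordering of blocks).

Per-block formulas:
  For a 1×1 block at λ = 2: exp(t · [2]) = [e^(2t)].
  For a 2×2 Jordan block J_2(2): exp(t · J_2(2)) = e^(2t)·(I + t·N), where N is the 2×2 nilpotent shift.

After assembling e^{tJ} and conjugating by P, we get:

e^{tM} =
  [exp(2*t), t*exp(2*t), 0]
  [0, exp(2*t), 0]
  [0, -t*exp(2*t), exp(2*t)]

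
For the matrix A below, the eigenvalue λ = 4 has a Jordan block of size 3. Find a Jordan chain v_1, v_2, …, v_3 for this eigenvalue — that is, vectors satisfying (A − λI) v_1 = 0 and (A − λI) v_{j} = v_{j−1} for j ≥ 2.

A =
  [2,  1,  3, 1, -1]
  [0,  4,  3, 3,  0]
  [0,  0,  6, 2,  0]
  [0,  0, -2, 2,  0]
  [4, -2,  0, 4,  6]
A Jordan chain for λ = 4 of length 3:
v_1 = (1, 0, 0, 0, -2)ᵀ
v_2 = (3, 3, 2, -2, 0)ᵀ
v_3 = (0, 0, 1, 0, 0)ᵀ

Let N = A − (4)·I. We want v_3 with N^3 v_3 = 0 but N^2 v_3 ≠ 0; then v_{j-1} := N · v_j for j = 3, …, 2.

Pick v_3 = (0, 0, 1, 0, 0)ᵀ.
Then v_2 = N · v_3 = (3, 3, 2, -2, 0)ᵀ.
Then v_1 = N · v_2 = (1, 0, 0, 0, -2)ᵀ.

Sanity check: (A − (4)·I) v_1 = (0, 0, 0, 0, 0)ᵀ = 0. ✓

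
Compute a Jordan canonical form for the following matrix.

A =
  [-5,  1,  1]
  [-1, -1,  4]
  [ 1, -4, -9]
J_3(-5)

The characteristic polynomial is
  det(x·I − A) = x^3 + 15*x^2 + 75*x + 125 = (x + 5)^3

Eigenvalues and multiplicities (the geometric multiplicity of λ is n − rank(A − λI), which equals the number of Jordan blocks for λ):
  λ = -5: algebraic multiplicity = 3, geometric multiplicity = 1

Determining the block sizes for each eigenvalue:
  λ = -5: one block (gm = 1), so the single block has size am = 3 → block sizes [3]

Assembling the blocks gives a Jordan form
J =
  [-5,  1,  0]
  [ 0, -5,  1]
  [ 0,  0, -5]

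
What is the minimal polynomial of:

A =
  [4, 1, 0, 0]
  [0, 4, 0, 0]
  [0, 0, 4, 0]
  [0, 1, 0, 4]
x^2 - 8*x + 16

The characteristic polynomial is χ_A(x) = (x - 4)^4, so the eigenvalues are known. The minimal polynomial is
  m_A(x) = Π_λ (x − λ)^{k_λ}
where k_λ is the size of the *largest* Jordan block for λ (equivalently, the smallest k with (A − λI)^k v = 0 for every generalised eigenvector v of λ).

  λ = 4: largest Jordan block has size 2, contributing (x − 4)^2

So m_A(x) = (x - 4)^2 = x^2 - 8*x + 16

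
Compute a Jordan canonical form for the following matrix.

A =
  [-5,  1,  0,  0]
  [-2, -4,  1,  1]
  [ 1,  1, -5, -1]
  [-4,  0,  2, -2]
J_3(-4) ⊕ J_1(-4)

The characteristic polynomial is
  det(x·I − A) = x^4 + 16*x^3 + 96*x^2 + 256*x + 256 = (x + 4)^4

Eigenvalues and multiplicities (the geometric multiplicity of λ is n − rank(A − λI), which equals the number of Jordan blocks for λ):
  λ = -4: algebraic multiplicity = 4, geometric multiplicity = 2

Determining the block sizes for each eigenvalue:
  λ = -4: with am = 4 and gm = 2, the partition is not yet determined (e.g. several partitions of 4 into 2 parts exist). Let N = A − (-4)·I. Computing rank(N^1) = 2, rank(N^2) = 1, rank(N^3) = 0; the number of blocks of size ≥ j is rank(N^{j−1}) − rank(N^j), giving [2, 1, 1]. So we have 1 block(s) of size 3, 1 block(s) of size 1 → block sizes [3, 1]

Assembling the blocks gives a Jordan form
J =
  [-4,  1,  0,  0]
  [ 0, -4,  1,  0]
  [ 0,  0, -4,  0]
  [ 0,  0,  0, -4]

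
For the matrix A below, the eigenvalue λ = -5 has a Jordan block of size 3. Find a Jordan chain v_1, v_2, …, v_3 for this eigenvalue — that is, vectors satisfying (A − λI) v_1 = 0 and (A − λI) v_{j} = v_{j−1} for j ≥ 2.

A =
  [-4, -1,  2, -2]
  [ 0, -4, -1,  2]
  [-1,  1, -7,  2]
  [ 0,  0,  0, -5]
A Jordan chain for λ = -5 of length 3:
v_1 = (-1, 1, 1, 0)ᵀ
v_2 = (1, 0, -1, 0)ᵀ
v_3 = (1, 0, 0, 0)ᵀ

Let N = A − (-5)·I. We want v_3 with N^3 v_3 = 0 but N^2 v_3 ≠ 0; then v_{j-1} := N · v_j for j = 3, …, 2.

Pick v_3 = (1, 0, 0, 0)ᵀ.
Then v_2 = N · v_3 = (1, 0, -1, 0)ᵀ.
Then v_1 = N · v_2 = (-1, 1, 1, 0)ᵀ.

Sanity check: (A − (-5)·I) v_1 = (0, 0, 0, 0)ᵀ = 0. ✓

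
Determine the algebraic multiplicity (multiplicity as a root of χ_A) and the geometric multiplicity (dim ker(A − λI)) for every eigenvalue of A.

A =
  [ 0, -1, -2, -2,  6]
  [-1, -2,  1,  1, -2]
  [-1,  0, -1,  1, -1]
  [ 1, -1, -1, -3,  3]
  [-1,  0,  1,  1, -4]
λ = -2: alg = 5, geom = 2

Step 1 — factor the characteristic polynomial to read off the algebraic multiplicities:
  χ_A(x) = (x + 2)^5

Step 2 — compute geometric multiplicities via the rank-nullity identity g(λ) = n − rank(A − λI):
  rank(A − (-2)·I) = 3, so dim ker(A − (-2)·I) = n − 3 = 2

Summary:
  λ = -2: algebraic multiplicity = 5, geometric multiplicity = 2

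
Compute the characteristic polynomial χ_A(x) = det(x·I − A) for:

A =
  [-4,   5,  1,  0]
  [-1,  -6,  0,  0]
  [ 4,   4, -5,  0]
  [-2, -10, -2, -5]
x^4 + 20*x^3 + 150*x^2 + 500*x + 625

Expanding det(x·I − A) (e.g. by cofactor expansion or by noting that A is similar to its Jordan form J, which has the same characteristic polynomial as A) gives
  χ_A(x) = x^4 + 20*x^3 + 150*x^2 + 500*x + 625
which factors as (x + 5)^4. The eigenvalues (with algebraic multiplicities) are λ = -5 with multiplicity 4.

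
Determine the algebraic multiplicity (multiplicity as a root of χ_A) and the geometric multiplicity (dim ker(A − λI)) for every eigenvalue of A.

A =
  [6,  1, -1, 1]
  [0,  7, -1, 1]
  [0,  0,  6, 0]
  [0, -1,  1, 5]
λ = 6: alg = 4, geom = 3

Step 1 — factor the characteristic polynomial to read off the algebraic multiplicities:
  χ_A(x) = (x - 6)^4

Step 2 — compute geometric multiplicities via the rank-nullity identity g(λ) = n − rank(A − λI):
  rank(A − (6)·I) = 1, so dim ker(A − (6)·I) = n − 1 = 3

Summary:
  λ = 6: algebraic multiplicity = 4, geometric multiplicity = 3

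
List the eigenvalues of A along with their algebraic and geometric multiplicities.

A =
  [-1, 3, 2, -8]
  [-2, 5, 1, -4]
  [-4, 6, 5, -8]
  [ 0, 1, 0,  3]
λ = 3: alg = 4, geom = 2

Step 1 — factor the characteristic polynomial to read off the algebraic multiplicities:
  χ_A(x) = (x - 3)^4

Step 2 — compute geometric multiplicities via the rank-nullity identity g(λ) = n − rank(A − λI):
  rank(A − (3)·I) = 2, so dim ker(A − (3)·I) = n − 2 = 2

Summary:
  λ = 3: algebraic multiplicity = 4, geometric multiplicity = 2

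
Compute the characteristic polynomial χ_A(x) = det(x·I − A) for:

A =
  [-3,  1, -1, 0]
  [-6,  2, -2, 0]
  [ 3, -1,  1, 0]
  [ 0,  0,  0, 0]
x^4

Expanding det(x·I − A) (e.g. by cofactor expansion or by noting that A is similar to its Jordan form J, which has the same characteristic polynomial as A) gives
  χ_A(x) = x^4
which factors as x^4. The eigenvalues (with algebraic multiplicities) are λ = 0 with multiplicity 4.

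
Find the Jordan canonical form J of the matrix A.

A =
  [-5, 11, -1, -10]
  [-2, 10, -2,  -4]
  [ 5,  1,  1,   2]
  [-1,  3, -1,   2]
J_1(-4) ⊕ J_2(4) ⊕ J_1(4)

The characteristic polynomial is
  det(x·I − A) = x^4 - 8*x^3 + 128*x - 256 = (x - 4)^3*(x + 4)

Eigenvalues and multiplicities (the geometric multiplicity of λ is n − rank(A − λI), which equals the number of Jordan blocks for λ):
  λ = -4: algebraic multiplicity = 1, geometric multiplicity = 1
  λ = 4: algebraic multiplicity = 3, geometric multiplicity = 2

Determining the block sizes for each eigenvalue:
  λ = -4: one block (gm = 1), so the single block has size am = 1 → block sizes [1]
  λ = 4: 2 blocks summing to 3 forces exactly one block of size 2 and the rest size 1 → block sizes [2, 1]

Assembling the blocks gives a Jordan form
J =
  [-4, 0, 0, 0]
  [ 0, 4, 1, 0]
  [ 0, 0, 4, 0]
  [ 0, 0, 0, 4]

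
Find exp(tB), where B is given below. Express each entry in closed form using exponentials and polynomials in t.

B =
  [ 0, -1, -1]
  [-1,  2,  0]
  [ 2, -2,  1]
e^{tB} =
  [-t*exp(t) + exp(t), t^2*exp(t) - t*exp(t), t^2*exp(t)/2 - t*exp(t)]
  [-t*exp(t), t^2*exp(t) + t*exp(t) + exp(t), t^2*exp(t)/2]
  [2*t*exp(t), -2*t^2*exp(t) - 2*t*exp(t), -t^2*exp(t) + exp(t)]

Strategy: write B = P · J · P⁻¹ where J is a Jordan canonical form, so e^{tB} = P · e^{tJ} · P⁻¹, and e^{tJ} can be computed block-by-block.

B has Jordan form
J =
  [1, 1, 0]
  [0, 1, 1]
  [0, 0, 1]
(up to reordering of blocks).

Per-block formulas:
  For a 3×3 Jordan block J_3(1): exp(t · J_3(1)) = e^(1t)·(I + t·N + (t^2/2)·N^2), where N is the 3×3 nilpotent shift.

After assembling e^{tJ} and conjugating by P, we get:

e^{tB} =
  [-t*exp(t) + exp(t), t^2*exp(t) - t*exp(t), t^2*exp(t)/2 - t*exp(t)]
  [-t*exp(t), t^2*exp(t) + t*exp(t) + exp(t), t^2*exp(t)/2]
  [2*t*exp(t), -2*t^2*exp(t) - 2*t*exp(t), -t^2*exp(t) + exp(t)]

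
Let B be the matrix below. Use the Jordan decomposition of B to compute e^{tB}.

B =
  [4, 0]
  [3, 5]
e^{tB} =
  [exp(4*t), 0]
  [3*exp(5*t) - 3*exp(4*t), exp(5*t)]

Strategy: write B = P · J · P⁻¹ where J is a Jordan canonical form, so e^{tB} = P · e^{tJ} · P⁻¹, and e^{tJ} can be computed block-by-block.

B has Jordan form
J =
  [4, 0]
  [0, 5]
(up to reordering of blocks).

Per-block formulas:
  For a 1×1 block at λ = 5: exp(t · [5]) = [e^(5t)].
  For a 1×1 block at λ = 4: exp(t · [4]) = [e^(4t)].

After assembling e^{tJ} and conjugating by P, we get:

e^{tB} =
  [exp(4*t), 0]
  [3*exp(5*t) - 3*exp(4*t), exp(5*t)]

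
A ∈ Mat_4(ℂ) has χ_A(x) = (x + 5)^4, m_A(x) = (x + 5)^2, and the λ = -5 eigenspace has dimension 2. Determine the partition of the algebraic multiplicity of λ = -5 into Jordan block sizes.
Block sizes for λ = -5: [2, 2]

Step 1 — from the characteristic polynomial, algebraic multiplicity of λ = -5 is 4. From dim ker(A − (-5)·I) = 2, there are exactly 2 Jordan blocks for λ = -5.
Step 2 — from the minimal polynomial, the factor (x + 5)^2 tells us the largest block for λ = -5 has size 2.
Step 3 — with total size 4, 2 blocks, and largest block 2, the block sizes (in nonincreasing order) are [2, 2].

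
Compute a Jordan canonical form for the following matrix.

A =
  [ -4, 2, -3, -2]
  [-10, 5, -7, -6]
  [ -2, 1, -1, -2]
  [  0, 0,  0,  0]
J_3(0) ⊕ J_1(0)

The characteristic polynomial is
  det(x·I − A) = x^4

Eigenvalues and multiplicities (the geometric multiplicity of λ is n − rank(A − λI), which equals the number of Jordan blocks for λ):
  λ = 0: algebraic multiplicity = 4, geometric multiplicity = 2

Determining the block sizes for each eigenvalue:
  λ = 0: with am = 4 and gm = 2, the partition is not yet determined (e.g. several partitions of 4 into 2 parts exist). Let N = A − (0)·I. Computing rank(N^1) = 2, rank(N^2) = 1, rank(N^3) = 0; the number of blocks of size ≥ j is rank(N^{j−1}) − rank(N^j), giving [2, 1, 1]. So we have 1 block(s) of size 3, 1 block(s) of size 1 → block sizes [3, 1]

Assembling the blocks gives a Jordan form
J =
  [0, 1, 0, 0]
  [0, 0, 1, 0]
  [0, 0, 0, 0]
  [0, 0, 0, 0]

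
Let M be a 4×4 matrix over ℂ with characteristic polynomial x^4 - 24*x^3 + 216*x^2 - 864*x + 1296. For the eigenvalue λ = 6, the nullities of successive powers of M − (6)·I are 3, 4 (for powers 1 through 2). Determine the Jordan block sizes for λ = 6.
Block sizes for λ = 6: [2, 1, 1]

From the dimensions of kernels of powers, the number of Jordan blocks of size at least j is d_j − d_{j−1} where d_j = dim ker(N^j) (with d_0 = 0). Computing the differences gives [3, 1].
The number of blocks of size exactly k is (#blocks of size ≥ k) − (#blocks of size ≥ k + 1), so the partition is: 2 block(s) of size 1, 1 block(s) of size 2.
In nonincreasing order the block sizes are [2, 1, 1].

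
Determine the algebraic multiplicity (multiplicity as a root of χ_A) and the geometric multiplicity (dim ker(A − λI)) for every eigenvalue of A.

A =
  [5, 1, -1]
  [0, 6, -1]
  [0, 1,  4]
λ = 5: alg = 3, geom = 2

Step 1 — factor the characteristic polynomial to read off the algebraic multiplicities:
  χ_A(x) = (x - 5)^3

Step 2 — compute geometric multiplicities via the rank-nullity identity g(λ) = n − rank(A − λI):
  rank(A − (5)·I) = 1, so dim ker(A − (5)·I) = n − 1 = 2

Summary:
  λ = 5: algebraic multiplicity = 3, geometric multiplicity = 2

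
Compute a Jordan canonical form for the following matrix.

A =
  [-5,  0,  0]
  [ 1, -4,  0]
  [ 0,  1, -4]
J_1(-5) ⊕ J_2(-4)

The characteristic polynomial is
  det(x·I − A) = x^3 + 13*x^2 + 56*x + 80 = (x + 4)^2*(x + 5)

Eigenvalues and multiplicities (the geometric multiplicity of λ is n − rank(A − λI), which equals the number of Jordan blocks for λ):
  λ = -5: algebraic multiplicity = 1, geometric multiplicity = 1
  λ = -4: algebraic multiplicity = 2, geometric multiplicity = 1

Determining the block sizes for each eigenvalue:
  λ = -5: one block (gm = 1), so the single block has size am = 1 → block sizes [1]
  λ = -4: one block (gm = 1), so the single block has size am = 2 → block sizes [2]

Assembling the blocks gives a Jordan form
J =
  [-5,  0,  0]
  [ 0, -4,  1]
  [ 0,  0, -4]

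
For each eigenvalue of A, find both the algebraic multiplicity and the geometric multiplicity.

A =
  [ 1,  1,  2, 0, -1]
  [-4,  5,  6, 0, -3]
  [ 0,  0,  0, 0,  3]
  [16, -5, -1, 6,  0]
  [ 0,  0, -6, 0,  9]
λ = 3: alg = 3, geom = 1; λ = 6: alg = 2, geom = 1

Step 1 — factor the characteristic polynomial to read off the algebraic multiplicities:
  χ_A(x) = (x - 6)^2*(x - 3)^3

Step 2 — compute geometric multiplicities via the rank-nullity identity g(λ) = n − rank(A − λI):
  rank(A − (3)·I) = 4, so dim ker(A − (3)·I) = n − 4 = 1
  rank(A − (6)·I) = 4, so dim ker(A − (6)·I) = n − 4 = 1

Summary:
  λ = 3: algebraic multiplicity = 3, geometric multiplicity = 1
  λ = 6: algebraic multiplicity = 2, geometric multiplicity = 1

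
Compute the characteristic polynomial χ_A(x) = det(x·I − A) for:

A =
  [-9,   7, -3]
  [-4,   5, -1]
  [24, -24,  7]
x^3 - 3*x^2 + 3*x - 1

Expanding det(x·I − A) (e.g. by cofactor expansion or by noting that A is similar to its Jordan form J, which has the same characteristic polynomial as A) gives
  χ_A(x) = x^3 - 3*x^2 + 3*x - 1
which factors as (x - 1)^3. The eigenvalues (with algebraic multiplicities) are λ = 1 with multiplicity 3.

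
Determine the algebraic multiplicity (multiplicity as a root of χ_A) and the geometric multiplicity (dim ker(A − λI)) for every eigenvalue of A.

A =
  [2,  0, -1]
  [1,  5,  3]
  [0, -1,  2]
λ = 3: alg = 3, geom = 1

Step 1 — factor the characteristic polynomial to read off the algebraic multiplicities:
  χ_A(x) = (x - 3)^3

Step 2 — compute geometric multiplicities via the rank-nullity identity g(λ) = n − rank(A − λI):
  rank(A − (3)·I) = 2, so dim ker(A − (3)·I) = n − 2 = 1

Summary:
  λ = 3: algebraic multiplicity = 3, geometric multiplicity = 1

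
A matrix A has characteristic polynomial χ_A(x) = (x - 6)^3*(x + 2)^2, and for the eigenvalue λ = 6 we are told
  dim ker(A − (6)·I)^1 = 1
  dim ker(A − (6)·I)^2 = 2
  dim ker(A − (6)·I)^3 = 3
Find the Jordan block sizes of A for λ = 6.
Block sizes for λ = 6: [3]

From the dimensions of kernels of powers, the number of Jordan blocks of size at least j is d_j − d_{j−1} where d_j = dim ker(N^j) (with d_0 = 0). Computing the differences gives [1, 1, 1].
The number of blocks of size exactly k is (#blocks of size ≥ k) − (#blocks of size ≥ k + 1), so the partition is: 1 block(s) of size 3.
In nonincreasing order the block sizes are [3].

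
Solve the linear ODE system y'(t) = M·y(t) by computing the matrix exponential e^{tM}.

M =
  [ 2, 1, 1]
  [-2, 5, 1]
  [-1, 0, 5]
e^{tM} =
  [t^2*exp(4*t)/2 - 2*t*exp(4*t) + exp(4*t), -t^2*exp(4*t)/2 + t*exp(4*t), t*exp(4*t)]
  [t^2*exp(4*t)/2 - 2*t*exp(4*t), -t^2*exp(4*t)/2 + t*exp(4*t) + exp(4*t), t*exp(4*t)]
  [t^2*exp(4*t)/2 - t*exp(4*t), -t^2*exp(4*t)/2, t*exp(4*t) + exp(4*t)]

Strategy: write M = P · J · P⁻¹ where J is a Jordan canonical form, so e^{tM} = P · e^{tJ} · P⁻¹, and e^{tJ} can be computed block-by-block.

M has Jordan form
J =
  [4, 1, 0]
  [0, 4, 1]
  [0, 0, 4]
(up to reordering of blocks).

Per-block formulas:
  For a 3×3 Jordan block J_3(4): exp(t · J_3(4)) = e^(4t)·(I + t·N + (t^2/2)·N^2), where N is the 3×3 nilpotent shift.

After assembling e^{tJ} and conjugating by P, we get:

e^{tM} =
  [t^2*exp(4*t)/2 - 2*t*exp(4*t) + exp(4*t), -t^2*exp(4*t)/2 + t*exp(4*t), t*exp(4*t)]
  [t^2*exp(4*t)/2 - 2*t*exp(4*t), -t^2*exp(4*t)/2 + t*exp(4*t) + exp(4*t), t*exp(4*t)]
  [t^2*exp(4*t)/2 - t*exp(4*t), -t^2*exp(4*t)/2, t*exp(4*t) + exp(4*t)]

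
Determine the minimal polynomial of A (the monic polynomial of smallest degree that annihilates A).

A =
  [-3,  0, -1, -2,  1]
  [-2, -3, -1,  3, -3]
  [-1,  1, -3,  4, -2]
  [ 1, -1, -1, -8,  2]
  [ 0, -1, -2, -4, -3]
x^3 + 12*x^2 + 48*x + 64

The characteristic polynomial is χ_A(x) = (x + 4)^5, so the eigenvalues are known. The minimal polynomial is
  m_A(x) = Π_λ (x − λ)^{k_λ}
where k_λ is the size of the *largest* Jordan block for λ (equivalently, the smallest k with (A − λI)^k v = 0 for every generalised eigenvector v of λ).

  λ = -4: largest Jordan block has size 3, contributing (x + 4)^3

So m_A(x) = (x + 4)^3 = x^3 + 12*x^2 + 48*x + 64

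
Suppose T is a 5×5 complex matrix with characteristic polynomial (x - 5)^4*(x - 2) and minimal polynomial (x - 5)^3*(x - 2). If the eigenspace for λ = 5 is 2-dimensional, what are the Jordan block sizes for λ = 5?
Block sizes for λ = 5: [3, 1]

Step 1 — from the characteristic polynomial, algebraic multiplicity of λ = 5 is 4. From dim ker(T − (5)·I) = 2, there are exactly 2 Jordan blocks for λ = 5.
Step 2 — from the minimal polynomial, the factor (x − 5)^3 tells us the largest block for λ = 5 has size 3.
Step 3 — with total size 4, 2 blocks, and largest block 3, the block sizes (in nonincreasing order) are [3, 1].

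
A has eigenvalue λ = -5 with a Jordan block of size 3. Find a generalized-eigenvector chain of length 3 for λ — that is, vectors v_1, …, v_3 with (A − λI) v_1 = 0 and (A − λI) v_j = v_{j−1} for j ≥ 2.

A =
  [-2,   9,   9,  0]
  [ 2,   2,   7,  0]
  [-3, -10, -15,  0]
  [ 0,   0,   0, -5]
A Jordan chain for λ = -5 of length 3:
v_1 = (0, -1, 1, 0)ᵀ
v_2 = (3, 2, -3, 0)ᵀ
v_3 = (1, 0, 0, 0)ᵀ

Let N = A − (-5)·I. We want v_3 with N^3 v_3 = 0 but N^2 v_3 ≠ 0; then v_{j-1} := N · v_j for j = 3, …, 2.

Pick v_3 = (1, 0, 0, 0)ᵀ.
Then v_2 = N · v_3 = (3, 2, -3, 0)ᵀ.
Then v_1 = N · v_2 = (0, -1, 1, 0)ᵀ.

Sanity check: (A − (-5)·I) v_1 = (0, 0, 0, 0)ᵀ = 0. ✓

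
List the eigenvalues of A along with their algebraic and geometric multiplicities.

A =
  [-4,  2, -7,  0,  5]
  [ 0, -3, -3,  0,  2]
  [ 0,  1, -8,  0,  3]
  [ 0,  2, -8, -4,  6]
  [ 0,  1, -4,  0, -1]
λ = -4: alg = 5, geom = 3

Step 1 — factor the characteristic polynomial to read off the algebraic multiplicities:
  χ_A(x) = (x + 4)^5

Step 2 — compute geometric multiplicities via the rank-nullity identity g(λ) = n − rank(A − λI):
  rank(A − (-4)·I) = 2, so dim ker(A − (-4)·I) = n − 2 = 3

Summary:
  λ = -4: algebraic multiplicity = 5, geometric multiplicity = 3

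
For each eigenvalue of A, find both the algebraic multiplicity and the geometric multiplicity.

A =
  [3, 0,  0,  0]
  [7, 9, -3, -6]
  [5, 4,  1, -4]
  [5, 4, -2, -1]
λ = 3: alg = 4, geom = 2

Step 1 — factor the characteristic polynomial to read off the algebraic multiplicities:
  χ_A(x) = (x - 3)^4

Step 2 — compute geometric multiplicities via the rank-nullity identity g(λ) = n − rank(A − λI):
  rank(A − (3)·I) = 2, so dim ker(A − (3)·I) = n − 2 = 2

Summary:
  λ = 3: algebraic multiplicity = 4, geometric multiplicity = 2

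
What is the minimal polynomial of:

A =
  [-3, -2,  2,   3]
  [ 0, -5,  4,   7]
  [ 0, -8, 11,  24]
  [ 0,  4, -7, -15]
x^3 + 9*x^2 + 27*x + 27

The characteristic polynomial is χ_A(x) = (x + 3)^4, so the eigenvalues are known. The minimal polynomial is
  m_A(x) = Π_λ (x − λ)^{k_λ}
where k_λ is the size of the *largest* Jordan block for λ (equivalently, the smallest k with (A − λI)^k v = 0 for every generalised eigenvector v of λ).

  λ = -3: largest Jordan block has size 3, contributing (x + 3)^3

So m_A(x) = (x + 3)^3 = x^3 + 9*x^2 + 27*x + 27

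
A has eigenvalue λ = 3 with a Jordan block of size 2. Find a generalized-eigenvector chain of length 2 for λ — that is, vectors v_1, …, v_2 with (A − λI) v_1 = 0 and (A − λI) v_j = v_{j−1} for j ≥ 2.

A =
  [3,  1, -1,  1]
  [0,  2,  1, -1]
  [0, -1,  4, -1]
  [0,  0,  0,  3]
A Jordan chain for λ = 3 of length 2:
v_1 = (1, -1, -1, 0)ᵀ
v_2 = (0, 1, 0, 0)ᵀ

Let N = A − (3)·I. We want v_2 with N^2 v_2 = 0 but N^1 v_2 ≠ 0; then v_{j-1} := N · v_j for j = 2, …, 2.

Pick v_2 = (0, 1, 0, 0)ᵀ.
Then v_1 = N · v_2 = (1, -1, -1, 0)ᵀ.

Sanity check: (A − (3)·I) v_1 = (0, 0, 0, 0)ᵀ = 0. ✓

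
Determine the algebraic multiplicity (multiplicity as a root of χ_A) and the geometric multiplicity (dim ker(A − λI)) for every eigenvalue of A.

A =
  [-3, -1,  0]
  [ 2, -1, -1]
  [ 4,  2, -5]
λ = -3: alg = 3, geom = 1

Step 1 — factor the characteristic polynomial to read off the algebraic multiplicities:
  χ_A(x) = (x + 3)^3

Step 2 — compute geometric multiplicities via the rank-nullity identity g(λ) = n − rank(A − λI):
  rank(A − (-3)·I) = 2, so dim ker(A − (-3)·I) = n − 2 = 1

Summary:
  λ = -3: algebraic multiplicity = 3, geometric multiplicity = 1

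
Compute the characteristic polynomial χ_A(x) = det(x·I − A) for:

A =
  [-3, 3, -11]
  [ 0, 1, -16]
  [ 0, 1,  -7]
x^3 + 9*x^2 + 27*x + 27

Expanding det(x·I − A) (e.g. by cofactor expansion or by noting that A is similar to its Jordan form J, which has the same characteristic polynomial as A) gives
  χ_A(x) = x^3 + 9*x^2 + 27*x + 27
which factors as (x + 3)^3. The eigenvalues (with algebraic multiplicities) are λ = -3 with multiplicity 3.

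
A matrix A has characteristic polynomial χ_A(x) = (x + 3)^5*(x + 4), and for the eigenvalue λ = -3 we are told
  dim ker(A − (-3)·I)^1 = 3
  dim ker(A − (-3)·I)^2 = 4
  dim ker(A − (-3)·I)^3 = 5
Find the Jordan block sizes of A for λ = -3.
Block sizes for λ = -3: [3, 1, 1]

From the dimensions of kernels of powers, the number of Jordan blocks of size at least j is d_j − d_{j−1} where d_j = dim ker(N^j) (with d_0 = 0). Computing the differences gives [3, 1, 1].
The number of blocks of size exactly k is (#blocks of size ≥ k) − (#blocks of size ≥ k + 1), so the partition is: 2 block(s) of size 1, 1 block(s) of size 3.
In nonincreasing order the block sizes are [3, 1, 1].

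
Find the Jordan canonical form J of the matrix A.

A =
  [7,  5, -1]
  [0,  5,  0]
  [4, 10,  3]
J_2(5) ⊕ J_1(5)

The characteristic polynomial is
  det(x·I − A) = x^3 - 15*x^2 + 75*x - 125 = (x - 5)^3

Eigenvalues and multiplicities (the geometric multiplicity of λ is n − rank(A − λI), which equals the number of Jordan blocks for λ):
  λ = 5: algebraic multiplicity = 3, geometric multiplicity = 2

Determining the block sizes for each eigenvalue:
  λ = 5: 2 blocks summing to 3 forces exactly one block of size 2 and the rest size 1 → block sizes [2, 1]

Assembling the blocks gives a Jordan form
J =
  [5, 1, 0]
  [0, 5, 0]
  [0, 0, 5]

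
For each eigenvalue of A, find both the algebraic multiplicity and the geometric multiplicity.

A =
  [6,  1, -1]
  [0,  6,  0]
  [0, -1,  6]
λ = 6: alg = 3, geom = 1

Step 1 — factor the characteristic polynomial to read off the algebraic multiplicities:
  χ_A(x) = (x - 6)^3

Step 2 — compute geometric multiplicities via the rank-nullity identity g(λ) = n − rank(A − λI):
  rank(A − (6)·I) = 2, so dim ker(A − (6)·I) = n − 2 = 1

Summary:
  λ = 6: algebraic multiplicity = 3, geometric multiplicity = 1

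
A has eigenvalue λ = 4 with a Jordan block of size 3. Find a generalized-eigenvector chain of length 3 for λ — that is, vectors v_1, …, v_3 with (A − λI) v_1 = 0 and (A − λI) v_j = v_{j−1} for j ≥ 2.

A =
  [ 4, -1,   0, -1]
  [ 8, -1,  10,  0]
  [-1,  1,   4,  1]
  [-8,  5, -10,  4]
A Jordan chain for λ = 4 of length 3:
v_1 = (0, 4, 2, -4)ᵀ
v_2 = (-2, -2, 1, 2)ᵀ
v_3 = (1, 2, 0, 0)ᵀ

Let N = A − (4)·I. We want v_3 with N^3 v_3 = 0 but N^2 v_3 ≠ 0; then v_{j-1} := N · v_j for j = 3, …, 2.

Pick v_3 = (1, 2, 0, 0)ᵀ.
Then v_2 = N · v_3 = (-2, -2, 1, 2)ᵀ.
Then v_1 = N · v_2 = (0, 4, 2, -4)ᵀ.

Sanity check: (A − (4)·I) v_1 = (0, 0, 0, 0)ᵀ = 0. ✓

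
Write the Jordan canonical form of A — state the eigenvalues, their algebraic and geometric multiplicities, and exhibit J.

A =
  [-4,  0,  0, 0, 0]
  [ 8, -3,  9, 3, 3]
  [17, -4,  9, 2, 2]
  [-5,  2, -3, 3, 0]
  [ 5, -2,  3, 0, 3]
J_1(-4) ⊕ J_2(3) ⊕ J_2(3)

The characteristic polynomial is
  det(x·I − A) = x^5 - 8*x^4 + 6*x^3 + 108*x^2 - 351*x + 324 = (x - 3)^4*(x + 4)

Eigenvalues and multiplicities (the geometric multiplicity of λ is n − rank(A − λI), which equals the number of Jordan blocks for λ):
  λ = -4: algebraic multiplicity = 1, geometric multiplicity = 1
  λ = 3: algebraic multiplicity = 4, geometric multiplicity = 2

Determining the block sizes for each eigenvalue:
  λ = -4: one block (gm = 1), so the single block has size am = 1 → block sizes [1]
  λ = 3: with am = 4 and gm = 2, the partition is not yet determined (e.g. several partitions of 4 into 2 parts exist). Let N = A − (3)·I. Computing rank(N^1) = 3, rank(N^2) = 1; the number of blocks of size ≥ j is rank(N^{j−1}) − rank(N^j), giving [2, 2]. So we have 2 block(s) of size 2 → block sizes [2, 2]

Assembling the blocks gives a Jordan form
J =
  [-4, 0, 0, 0, 0]
  [ 0, 3, 1, 0, 0]
  [ 0, 0, 3, 0, 0]
  [ 0, 0, 0, 3, 1]
  [ 0, 0, 0, 0, 3]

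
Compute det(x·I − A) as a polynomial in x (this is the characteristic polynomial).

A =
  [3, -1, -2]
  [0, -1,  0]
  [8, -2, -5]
x^3 + 3*x^2 + 3*x + 1

Expanding det(x·I − A) (e.g. by cofactor expansion or by noting that A is similar to its Jordan form J, which has the same characteristic polynomial as A) gives
  χ_A(x) = x^3 + 3*x^2 + 3*x + 1
which factors as (x + 1)^3. The eigenvalues (with algebraic multiplicities) are λ = -1 with multiplicity 3.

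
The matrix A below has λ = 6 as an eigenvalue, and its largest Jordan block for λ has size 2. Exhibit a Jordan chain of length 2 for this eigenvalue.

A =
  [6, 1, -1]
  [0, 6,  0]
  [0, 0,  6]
A Jordan chain for λ = 6 of length 2:
v_1 = (1, 0, 0)ᵀ
v_2 = (0, 1, 0)ᵀ

Let N = A − (6)·I. We want v_2 with N^2 v_2 = 0 but N^1 v_2 ≠ 0; then v_{j-1} := N · v_j for j = 2, …, 2.

Pick v_2 = (0, 1, 0)ᵀ.
Then v_1 = N · v_2 = (1, 0, 0)ᵀ.

Sanity check: (A − (6)·I) v_1 = (0, 0, 0)ᵀ = 0. ✓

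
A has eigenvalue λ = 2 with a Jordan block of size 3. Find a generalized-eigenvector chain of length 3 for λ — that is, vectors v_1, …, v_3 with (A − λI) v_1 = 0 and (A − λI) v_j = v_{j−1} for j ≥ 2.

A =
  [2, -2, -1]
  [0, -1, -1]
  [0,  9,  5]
A Jordan chain for λ = 2 of length 3:
v_1 = (-3, 0, 0)ᵀ
v_2 = (-2, -3, 9)ᵀ
v_3 = (0, 1, 0)ᵀ

Let N = A − (2)·I. We want v_3 with N^3 v_3 = 0 but N^2 v_3 ≠ 0; then v_{j-1} := N · v_j for j = 3, …, 2.

Pick v_3 = (0, 1, 0)ᵀ.
Then v_2 = N · v_3 = (-2, -3, 9)ᵀ.
Then v_1 = N · v_2 = (-3, 0, 0)ᵀ.

Sanity check: (A − (2)·I) v_1 = (0, 0, 0)ᵀ = 0. ✓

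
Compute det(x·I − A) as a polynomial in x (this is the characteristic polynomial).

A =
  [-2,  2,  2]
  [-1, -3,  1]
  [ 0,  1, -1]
x^3 + 6*x^2 + 12*x + 8

Expanding det(x·I − A) (e.g. by cofactor expansion or by noting that A is similar to its Jordan form J, which has the same characteristic polynomial as A) gives
  χ_A(x) = x^3 + 6*x^2 + 12*x + 8
which factors as (x + 2)^3. The eigenvalues (with algebraic multiplicities) are λ = -2 with multiplicity 3.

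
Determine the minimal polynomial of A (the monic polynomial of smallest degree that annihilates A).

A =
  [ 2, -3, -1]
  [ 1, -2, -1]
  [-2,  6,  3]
x^2 - 2*x + 1

The characteristic polynomial is χ_A(x) = (x - 1)^3, so the eigenvalues are known. The minimal polynomial is
  m_A(x) = Π_λ (x − λ)^{k_λ}
where k_λ is the size of the *largest* Jordan block for λ (equivalently, the smallest k with (A − λI)^k v = 0 for every generalised eigenvector v of λ).

  λ = 1: largest Jordan block has size 2, contributing (x − 1)^2

So m_A(x) = (x - 1)^2 = x^2 - 2*x + 1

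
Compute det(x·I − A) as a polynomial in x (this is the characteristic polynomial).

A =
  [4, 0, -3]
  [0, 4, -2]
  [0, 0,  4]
x^3 - 12*x^2 + 48*x - 64

Expanding det(x·I − A) (e.g. by cofactor expansion or by noting that A is similar to its Jordan form J, which has the same characteristic polynomial as A) gives
  χ_A(x) = x^3 - 12*x^2 + 48*x - 64
which factors as (x - 4)^3. The eigenvalues (with algebraic multiplicities) are λ = 4 with multiplicity 3.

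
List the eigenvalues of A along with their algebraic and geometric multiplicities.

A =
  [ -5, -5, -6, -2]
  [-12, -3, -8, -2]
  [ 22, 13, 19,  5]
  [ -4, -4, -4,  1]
λ = 3: alg = 4, geom = 2

Step 1 — factor the characteristic polynomial to read off the algebraic multiplicities:
  χ_A(x) = (x - 3)^4

Step 2 — compute geometric multiplicities via the rank-nullity identity g(λ) = n − rank(A − λI):
  rank(A − (3)·I) = 2, so dim ker(A − (3)·I) = n − 2 = 2

Summary:
  λ = 3: algebraic multiplicity = 4, geometric multiplicity = 2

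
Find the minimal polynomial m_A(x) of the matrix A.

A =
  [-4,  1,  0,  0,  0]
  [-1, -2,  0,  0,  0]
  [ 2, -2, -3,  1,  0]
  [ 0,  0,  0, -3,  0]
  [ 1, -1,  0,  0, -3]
x^2 + 6*x + 9

The characteristic polynomial is χ_A(x) = (x + 3)^5, so the eigenvalues are known. The minimal polynomial is
  m_A(x) = Π_λ (x − λ)^{k_λ}
where k_λ is the size of the *largest* Jordan block for λ (equivalently, the smallest k with (A − λI)^k v = 0 for every generalised eigenvector v of λ).

  λ = -3: largest Jordan block has size 2, contributing (x + 3)^2

So m_A(x) = (x + 3)^2 = x^2 + 6*x + 9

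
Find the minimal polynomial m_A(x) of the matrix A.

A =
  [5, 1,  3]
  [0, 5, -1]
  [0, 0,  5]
x^3 - 15*x^2 + 75*x - 125

The characteristic polynomial is χ_A(x) = (x - 5)^3, so the eigenvalues are known. The minimal polynomial is
  m_A(x) = Π_λ (x − λ)^{k_λ}
where k_λ is the size of the *largest* Jordan block for λ (equivalently, the smallest k with (A − λI)^k v = 0 for every generalised eigenvector v of λ).

  λ = 5: largest Jordan block has size 3, contributing (x − 5)^3

So m_A(x) = (x - 5)^3 = x^3 - 15*x^2 + 75*x - 125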